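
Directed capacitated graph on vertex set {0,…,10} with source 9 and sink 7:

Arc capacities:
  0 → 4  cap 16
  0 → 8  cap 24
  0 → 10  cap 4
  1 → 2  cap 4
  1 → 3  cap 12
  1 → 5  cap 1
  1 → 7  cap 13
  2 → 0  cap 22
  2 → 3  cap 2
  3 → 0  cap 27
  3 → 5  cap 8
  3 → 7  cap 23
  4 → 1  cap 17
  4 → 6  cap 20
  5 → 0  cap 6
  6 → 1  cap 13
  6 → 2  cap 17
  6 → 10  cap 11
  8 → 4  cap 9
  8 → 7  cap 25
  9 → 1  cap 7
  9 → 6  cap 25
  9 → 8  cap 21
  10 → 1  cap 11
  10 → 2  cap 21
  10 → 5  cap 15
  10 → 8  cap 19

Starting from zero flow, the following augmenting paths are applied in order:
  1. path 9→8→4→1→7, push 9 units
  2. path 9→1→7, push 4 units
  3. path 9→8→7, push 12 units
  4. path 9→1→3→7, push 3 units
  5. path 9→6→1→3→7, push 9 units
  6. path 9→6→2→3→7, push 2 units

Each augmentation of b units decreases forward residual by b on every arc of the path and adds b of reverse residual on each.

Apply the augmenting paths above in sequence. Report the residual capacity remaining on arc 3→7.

Residual capacity of (3,7): 9

after path 1 (9→8→4→1→7, push 9): res(3,7)=23
after path 2 (9→1→7, push 4): res(3,7)=23
after path 3 (9→8→7, push 12): res(3,7)=23
after path 4 (9→1→3→7, push 3): res(3,7)=20
after path 5 (9→6→1→3→7, push 9): res(3,7)=11
after path 6 (9→6→2→3→7, push 2): res(3,7)=9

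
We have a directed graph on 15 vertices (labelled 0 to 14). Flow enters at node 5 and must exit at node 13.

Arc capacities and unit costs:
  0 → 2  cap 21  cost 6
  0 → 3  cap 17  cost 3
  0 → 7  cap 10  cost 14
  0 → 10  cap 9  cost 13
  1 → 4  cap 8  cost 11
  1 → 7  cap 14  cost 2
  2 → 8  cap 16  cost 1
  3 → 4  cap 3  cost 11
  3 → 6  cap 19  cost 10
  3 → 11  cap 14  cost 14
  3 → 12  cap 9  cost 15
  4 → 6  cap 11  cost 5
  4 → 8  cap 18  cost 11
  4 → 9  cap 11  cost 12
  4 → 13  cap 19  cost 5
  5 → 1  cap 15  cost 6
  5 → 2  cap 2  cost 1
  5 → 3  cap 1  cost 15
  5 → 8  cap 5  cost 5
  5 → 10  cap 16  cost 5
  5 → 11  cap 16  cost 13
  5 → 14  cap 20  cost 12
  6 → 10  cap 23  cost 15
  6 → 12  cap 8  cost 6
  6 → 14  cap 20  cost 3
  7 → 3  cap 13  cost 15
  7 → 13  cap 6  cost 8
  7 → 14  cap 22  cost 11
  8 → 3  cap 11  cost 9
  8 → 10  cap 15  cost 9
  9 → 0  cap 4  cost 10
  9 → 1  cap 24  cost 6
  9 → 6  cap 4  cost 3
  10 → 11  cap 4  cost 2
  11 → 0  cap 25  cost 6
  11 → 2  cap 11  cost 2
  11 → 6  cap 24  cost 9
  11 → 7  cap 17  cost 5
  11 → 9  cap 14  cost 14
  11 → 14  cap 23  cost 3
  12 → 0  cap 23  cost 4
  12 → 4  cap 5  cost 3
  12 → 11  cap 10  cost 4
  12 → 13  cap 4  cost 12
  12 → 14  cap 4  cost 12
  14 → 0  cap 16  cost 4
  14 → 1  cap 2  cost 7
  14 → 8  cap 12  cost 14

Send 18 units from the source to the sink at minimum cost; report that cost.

Minimum cost for 18 units: 386

shortest-cost path #1: 5→1→7→13 push 6 @ unit cost 16 (adds 96)
shortest-cost path #2: 5→1→4→13 push 8 @ unit cost 22 (adds 176)
shortest-cost path #3: 5→2→8→3→4→13 push 2 @ unit cost 27 (adds 54)
shortest-cost path #4: 5→8→3→4→13 push 1 @ unit cost 30 (adds 30)
shortest-cost path #5: 5→10→11→6→12→4→13 push 1 @ unit cost 30 (adds 30)
total cost = 386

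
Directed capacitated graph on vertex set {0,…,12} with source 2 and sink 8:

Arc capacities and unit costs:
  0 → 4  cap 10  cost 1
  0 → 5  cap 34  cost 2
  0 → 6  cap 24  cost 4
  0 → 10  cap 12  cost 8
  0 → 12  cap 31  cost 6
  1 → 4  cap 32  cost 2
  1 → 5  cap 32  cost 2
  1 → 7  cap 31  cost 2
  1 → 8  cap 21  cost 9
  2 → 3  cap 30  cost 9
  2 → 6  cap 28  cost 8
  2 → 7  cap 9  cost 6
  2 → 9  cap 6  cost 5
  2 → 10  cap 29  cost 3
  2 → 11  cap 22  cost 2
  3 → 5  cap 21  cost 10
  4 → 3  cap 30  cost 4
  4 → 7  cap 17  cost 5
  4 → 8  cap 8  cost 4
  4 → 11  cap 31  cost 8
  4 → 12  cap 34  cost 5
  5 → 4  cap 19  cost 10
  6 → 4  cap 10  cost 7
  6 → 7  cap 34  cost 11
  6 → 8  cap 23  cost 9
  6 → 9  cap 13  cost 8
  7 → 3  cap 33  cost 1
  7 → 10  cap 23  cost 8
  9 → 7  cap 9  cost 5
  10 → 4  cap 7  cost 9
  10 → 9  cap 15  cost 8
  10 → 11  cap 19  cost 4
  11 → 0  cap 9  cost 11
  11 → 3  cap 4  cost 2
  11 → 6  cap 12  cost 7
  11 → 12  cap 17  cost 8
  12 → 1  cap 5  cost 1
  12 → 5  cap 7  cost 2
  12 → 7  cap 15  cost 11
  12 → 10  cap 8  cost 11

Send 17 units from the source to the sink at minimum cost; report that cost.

Minimum cost for 17 units: 282

shortest-cost path #1: 2→10→4→8 push 7 @ unit cost 16 (adds 112)
shortest-cost path #2: 2→6→8 push 10 @ unit cost 17 (adds 170)
total cost = 282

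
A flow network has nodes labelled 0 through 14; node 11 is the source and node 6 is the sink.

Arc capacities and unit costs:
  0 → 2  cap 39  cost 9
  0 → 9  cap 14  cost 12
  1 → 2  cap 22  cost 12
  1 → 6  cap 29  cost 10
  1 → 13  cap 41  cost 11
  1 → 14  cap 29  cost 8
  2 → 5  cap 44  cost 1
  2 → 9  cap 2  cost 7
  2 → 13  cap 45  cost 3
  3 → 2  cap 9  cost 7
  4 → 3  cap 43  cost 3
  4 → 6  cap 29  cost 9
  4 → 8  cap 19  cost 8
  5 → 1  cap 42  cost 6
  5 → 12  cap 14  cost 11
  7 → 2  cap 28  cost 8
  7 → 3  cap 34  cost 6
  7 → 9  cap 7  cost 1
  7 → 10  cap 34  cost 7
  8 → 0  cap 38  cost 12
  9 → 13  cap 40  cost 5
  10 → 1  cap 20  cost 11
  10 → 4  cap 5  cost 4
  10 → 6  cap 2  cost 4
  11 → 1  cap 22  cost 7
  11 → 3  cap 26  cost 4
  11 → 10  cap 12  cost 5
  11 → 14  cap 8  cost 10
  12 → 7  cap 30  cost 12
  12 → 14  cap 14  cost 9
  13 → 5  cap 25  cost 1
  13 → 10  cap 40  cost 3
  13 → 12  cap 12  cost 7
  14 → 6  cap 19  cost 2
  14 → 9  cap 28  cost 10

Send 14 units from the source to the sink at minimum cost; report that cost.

shortest-cost path #1: 11→10→6 push 2 @ unit cost 9 (adds 18)
shortest-cost path #2: 11→14→6 push 8 @ unit cost 12 (adds 96)
shortest-cost path #3: 11→1→6 push 4 @ unit cost 17 (adds 68)
total cost = 182

Minimum cost for 14 units: 182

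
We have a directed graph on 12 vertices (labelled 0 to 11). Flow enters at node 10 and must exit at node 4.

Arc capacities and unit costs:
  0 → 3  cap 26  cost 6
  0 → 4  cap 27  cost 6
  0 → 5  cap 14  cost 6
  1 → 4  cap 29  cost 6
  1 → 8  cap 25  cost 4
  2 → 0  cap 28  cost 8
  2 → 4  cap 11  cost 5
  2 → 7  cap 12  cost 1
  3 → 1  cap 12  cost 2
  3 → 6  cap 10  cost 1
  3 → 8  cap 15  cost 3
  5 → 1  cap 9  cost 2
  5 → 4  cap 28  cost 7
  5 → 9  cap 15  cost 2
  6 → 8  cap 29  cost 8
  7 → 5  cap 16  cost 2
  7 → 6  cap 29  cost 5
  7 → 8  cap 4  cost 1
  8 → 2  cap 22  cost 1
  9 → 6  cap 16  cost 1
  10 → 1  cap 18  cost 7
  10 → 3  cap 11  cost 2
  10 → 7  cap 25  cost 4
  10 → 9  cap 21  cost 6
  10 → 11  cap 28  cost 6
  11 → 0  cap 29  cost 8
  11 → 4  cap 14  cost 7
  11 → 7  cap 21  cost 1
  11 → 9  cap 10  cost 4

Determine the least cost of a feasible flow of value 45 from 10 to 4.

shortest-cost path #1: 10→3→1→4 push 11 @ unit cost 10 (adds 110)
shortest-cost path #2: 10→7→8→2→4 push 4 @ unit cost 11 (adds 44)
shortest-cost path #3: 10→11→4 push 14 @ unit cost 13 (adds 182)
shortest-cost path #4: 10→1→4 push 16 @ unit cost 13 (adds 208)
total cost = 544

Minimum cost for 45 units: 544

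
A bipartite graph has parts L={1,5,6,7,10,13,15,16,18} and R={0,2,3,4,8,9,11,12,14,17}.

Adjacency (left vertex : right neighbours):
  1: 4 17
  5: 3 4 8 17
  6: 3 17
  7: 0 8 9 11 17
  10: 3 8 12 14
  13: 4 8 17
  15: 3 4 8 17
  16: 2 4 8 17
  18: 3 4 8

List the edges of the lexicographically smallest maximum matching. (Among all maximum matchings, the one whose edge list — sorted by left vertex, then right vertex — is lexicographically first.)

|M| = 7 (so the lex-smallest maximum matching has 7 edges)
process left vertices in ascending order; for each, take the smallest-labelled available neighbour that still permits 7 edges overall, or leave it unmatched if none does
lex-smallest matching: {1-4, 5-3, 6-17, 7-0, 10-12, 13-8, 16-2}

Lex-smallest maximum matching: {(1,4), (5,3), (6,17), (7,0), (10,12), (13,8), (16,2)}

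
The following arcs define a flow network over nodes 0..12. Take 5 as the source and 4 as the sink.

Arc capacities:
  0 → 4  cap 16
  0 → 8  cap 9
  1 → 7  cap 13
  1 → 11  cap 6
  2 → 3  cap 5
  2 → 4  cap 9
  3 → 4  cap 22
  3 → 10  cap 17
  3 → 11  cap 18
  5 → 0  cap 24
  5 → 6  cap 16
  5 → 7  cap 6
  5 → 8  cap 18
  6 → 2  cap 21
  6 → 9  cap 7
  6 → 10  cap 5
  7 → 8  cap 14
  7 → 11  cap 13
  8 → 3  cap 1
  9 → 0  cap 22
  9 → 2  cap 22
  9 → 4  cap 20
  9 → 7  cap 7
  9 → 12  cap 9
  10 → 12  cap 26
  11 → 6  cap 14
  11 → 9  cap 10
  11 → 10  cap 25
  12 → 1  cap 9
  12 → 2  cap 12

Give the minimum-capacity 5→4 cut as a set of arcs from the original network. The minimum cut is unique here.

augment #1: 5→0→4 push 16
augment #2: 5→6→2→4 push 9
augment #3: 5→6→9→4 push 7
augment #4: 5→8→3→4 push 1
augment #5: 5→7→11→9→4 push 6
max flow = 39; residual-reachable set from 5 gives S-side
cut edges (S→T): {(0,4), (5,6), (5,7), (8,3)} total cap 39

Min-cut arcs: {(0,4), (5,6), (5,7), (8,3)} (total capacity 39)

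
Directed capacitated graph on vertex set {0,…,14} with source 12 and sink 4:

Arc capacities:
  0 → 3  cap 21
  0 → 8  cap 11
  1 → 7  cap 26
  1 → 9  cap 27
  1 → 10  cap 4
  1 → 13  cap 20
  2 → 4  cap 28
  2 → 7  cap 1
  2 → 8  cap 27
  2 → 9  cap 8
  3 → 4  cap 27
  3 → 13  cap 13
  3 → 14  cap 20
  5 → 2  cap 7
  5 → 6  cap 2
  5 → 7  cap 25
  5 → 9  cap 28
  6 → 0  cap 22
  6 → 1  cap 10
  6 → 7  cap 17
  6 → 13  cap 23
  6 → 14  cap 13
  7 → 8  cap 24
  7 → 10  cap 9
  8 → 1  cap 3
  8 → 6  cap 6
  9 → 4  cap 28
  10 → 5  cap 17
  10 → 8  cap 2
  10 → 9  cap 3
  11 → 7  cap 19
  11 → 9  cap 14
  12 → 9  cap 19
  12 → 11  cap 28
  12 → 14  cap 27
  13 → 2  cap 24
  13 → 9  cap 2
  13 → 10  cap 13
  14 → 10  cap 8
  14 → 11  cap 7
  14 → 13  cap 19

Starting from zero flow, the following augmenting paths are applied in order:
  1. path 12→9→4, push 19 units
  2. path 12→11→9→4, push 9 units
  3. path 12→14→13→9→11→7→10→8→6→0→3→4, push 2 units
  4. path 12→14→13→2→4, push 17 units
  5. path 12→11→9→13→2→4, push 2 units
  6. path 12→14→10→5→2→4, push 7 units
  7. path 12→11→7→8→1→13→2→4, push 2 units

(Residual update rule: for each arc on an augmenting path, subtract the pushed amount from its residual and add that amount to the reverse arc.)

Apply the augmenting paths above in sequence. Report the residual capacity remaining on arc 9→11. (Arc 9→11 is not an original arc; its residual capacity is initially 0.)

Residual capacity of (9,11): 9

after path 1 (12→9→4, push 19): res(9,11)=0
after path 2 (12→11→9→4, push 9): res(9,11)=9
after path 3 (12→14→13→9→11→7→10→8→6→0→3→4, push 2): res(9,11)=7
after path 4 (12→14→13→2→4, push 17): res(9,11)=7
after path 5 (12→11→9→13→2→4, push 2): res(9,11)=9
after path 6 (12→14→10→5→2→4, push 7): res(9,11)=9
after path 7 (12→11→7→8→1→13→2→4, push 2): res(9,11)=9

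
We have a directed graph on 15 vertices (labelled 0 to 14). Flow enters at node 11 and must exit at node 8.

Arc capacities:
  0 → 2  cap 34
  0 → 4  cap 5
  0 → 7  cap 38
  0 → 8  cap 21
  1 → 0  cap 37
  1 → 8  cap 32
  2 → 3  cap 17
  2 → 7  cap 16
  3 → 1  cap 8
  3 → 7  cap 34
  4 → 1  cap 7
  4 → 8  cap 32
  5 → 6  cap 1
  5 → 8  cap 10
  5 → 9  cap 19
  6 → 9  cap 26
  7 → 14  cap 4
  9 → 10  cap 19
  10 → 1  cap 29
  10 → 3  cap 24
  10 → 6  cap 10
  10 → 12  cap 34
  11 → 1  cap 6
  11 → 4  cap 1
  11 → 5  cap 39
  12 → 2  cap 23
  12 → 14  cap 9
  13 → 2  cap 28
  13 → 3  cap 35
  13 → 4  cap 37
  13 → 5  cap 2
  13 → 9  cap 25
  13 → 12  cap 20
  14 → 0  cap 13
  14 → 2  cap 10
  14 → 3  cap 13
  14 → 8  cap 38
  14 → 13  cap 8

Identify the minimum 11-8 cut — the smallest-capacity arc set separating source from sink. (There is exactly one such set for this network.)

Min-cut arcs: {(5,8), (9,10), (11,1), (11,4)} (total capacity 36)

augment #1: 11→1→8 push 6
augment #2: 11→4→8 push 1
augment #3: 11→5→8 push 10
augment #4: 11→5→9→10→1→8 push 19
max flow = 36; residual-reachable set from 11 gives S-side
cut edges (S→T): {(5,8), (9,10), (11,1), (11,4)} total cap 36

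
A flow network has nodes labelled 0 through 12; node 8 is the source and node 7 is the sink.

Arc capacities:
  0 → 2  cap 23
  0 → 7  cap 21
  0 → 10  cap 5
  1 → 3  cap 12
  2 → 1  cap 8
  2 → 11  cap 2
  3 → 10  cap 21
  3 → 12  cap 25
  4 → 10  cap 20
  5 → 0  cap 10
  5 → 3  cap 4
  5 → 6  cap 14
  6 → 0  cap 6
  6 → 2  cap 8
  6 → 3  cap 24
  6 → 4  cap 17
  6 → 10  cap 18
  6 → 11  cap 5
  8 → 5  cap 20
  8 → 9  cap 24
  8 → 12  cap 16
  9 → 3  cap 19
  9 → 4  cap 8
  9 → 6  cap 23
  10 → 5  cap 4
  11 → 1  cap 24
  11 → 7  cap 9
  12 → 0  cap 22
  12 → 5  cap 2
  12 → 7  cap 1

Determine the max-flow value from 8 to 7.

Maximum flow value: 29

augment #1: 8→12→7 bottleneck 1, total now 1
augment #2: 8→5→0→7 bottleneck 10, total now 11
augment #3: 8→12→0→7 bottleneck 11, total now 22
augment #4: 8→5→6→11→7 bottleneck 5, total now 27
augment #5: 8→5→6→2→11→7 bottleneck 2, total now 29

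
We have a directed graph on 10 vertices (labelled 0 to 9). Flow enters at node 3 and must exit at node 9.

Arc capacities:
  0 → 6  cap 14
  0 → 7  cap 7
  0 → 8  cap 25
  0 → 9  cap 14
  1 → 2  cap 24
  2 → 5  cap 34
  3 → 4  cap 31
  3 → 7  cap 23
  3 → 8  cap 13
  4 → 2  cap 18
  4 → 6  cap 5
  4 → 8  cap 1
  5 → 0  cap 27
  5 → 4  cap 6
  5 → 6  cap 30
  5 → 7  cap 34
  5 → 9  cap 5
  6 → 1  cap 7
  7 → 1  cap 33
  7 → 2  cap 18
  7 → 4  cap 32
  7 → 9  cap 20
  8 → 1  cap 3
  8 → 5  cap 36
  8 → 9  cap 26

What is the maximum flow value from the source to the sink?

Maximum flow value: 60

augment #1: 3→7→9 bottleneck 20, total now 20
augment #2: 3→8→9 bottleneck 13, total now 33
augment #3: 3→4→8→9 bottleneck 1, total now 34
augment #4: 3→4→2→5→9 bottleneck 5, total now 39
augment #5: 3→4→2→5→0→9 bottleneck 13, total now 52
augment #6: 3→7→2→5→0→9 bottleneck 1, total now 53
augment #7: 3→7→2→5→0→8→9 bottleneck 2, total now 55
augment #8: 3→4→6→1→2→5→0→8→9 bottleneck 5, total now 60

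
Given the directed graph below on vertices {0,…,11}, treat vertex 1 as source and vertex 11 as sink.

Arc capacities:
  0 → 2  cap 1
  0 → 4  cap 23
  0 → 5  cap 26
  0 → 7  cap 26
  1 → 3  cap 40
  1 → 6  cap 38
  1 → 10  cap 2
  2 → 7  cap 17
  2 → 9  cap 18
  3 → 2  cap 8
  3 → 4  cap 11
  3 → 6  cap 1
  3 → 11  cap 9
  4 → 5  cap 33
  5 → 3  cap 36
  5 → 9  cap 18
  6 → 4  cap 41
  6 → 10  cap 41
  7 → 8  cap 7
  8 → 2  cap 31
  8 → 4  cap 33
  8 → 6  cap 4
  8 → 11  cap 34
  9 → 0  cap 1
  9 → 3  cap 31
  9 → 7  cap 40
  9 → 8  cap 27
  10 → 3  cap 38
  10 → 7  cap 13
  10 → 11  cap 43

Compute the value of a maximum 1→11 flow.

Maximum flow value: 69

augment #1: 1→3→11 bottleneck 9, total now 9
augment #2: 1→10→11 bottleneck 2, total now 11
augment #3: 1→6→10→11 bottleneck 38, total now 49
augment #4: 1→3→6→10→11 bottleneck 1, total now 50
augment #5: 1→3→2→7→8→11 bottleneck 7, total now 57
augment #6: 1→3→2→9→8→11 bottleneck 1, total now 58
augment #7: 1→3→4→5→9→8→11 bottleneck 11, total now 69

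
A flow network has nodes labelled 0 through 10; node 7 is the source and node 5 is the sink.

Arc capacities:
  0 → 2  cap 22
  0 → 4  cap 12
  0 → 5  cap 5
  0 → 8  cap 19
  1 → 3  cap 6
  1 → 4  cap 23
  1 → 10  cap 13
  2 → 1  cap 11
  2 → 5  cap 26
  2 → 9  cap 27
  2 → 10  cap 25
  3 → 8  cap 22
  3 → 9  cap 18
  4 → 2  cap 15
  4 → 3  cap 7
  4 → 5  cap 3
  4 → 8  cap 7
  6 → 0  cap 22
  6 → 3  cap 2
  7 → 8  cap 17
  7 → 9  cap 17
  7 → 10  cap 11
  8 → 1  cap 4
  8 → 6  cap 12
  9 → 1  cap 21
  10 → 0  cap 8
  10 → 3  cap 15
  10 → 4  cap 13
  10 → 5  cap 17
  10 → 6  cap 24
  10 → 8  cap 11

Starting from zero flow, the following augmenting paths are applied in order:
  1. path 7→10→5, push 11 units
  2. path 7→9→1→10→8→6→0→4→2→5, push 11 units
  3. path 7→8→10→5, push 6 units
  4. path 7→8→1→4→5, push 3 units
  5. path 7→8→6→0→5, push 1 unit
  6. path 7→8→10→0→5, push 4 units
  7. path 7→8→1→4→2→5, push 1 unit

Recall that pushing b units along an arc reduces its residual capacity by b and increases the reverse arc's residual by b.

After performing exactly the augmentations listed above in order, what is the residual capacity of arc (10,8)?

Residual capacity of (10,8): 10

after path 1 (7→10→5, push 11): res(10,8)=11
after path 2 (7→9→1→10→8→6→0→4→2→5, push 11): res(10,8)=0
after path 3 (7→8→10→5, push 6): res(10,8)=6
after path 4 (7→8→1→4→5, push 3): res(10,8)=6
after path 5 (7→8→6→0→5, push 1): res(10,8)=6
after path 6 (7→8→10→0→5, push 4): res(10,8)=10
after path 7 (7→8→1→4→2→5, push 1): res(10,8)=10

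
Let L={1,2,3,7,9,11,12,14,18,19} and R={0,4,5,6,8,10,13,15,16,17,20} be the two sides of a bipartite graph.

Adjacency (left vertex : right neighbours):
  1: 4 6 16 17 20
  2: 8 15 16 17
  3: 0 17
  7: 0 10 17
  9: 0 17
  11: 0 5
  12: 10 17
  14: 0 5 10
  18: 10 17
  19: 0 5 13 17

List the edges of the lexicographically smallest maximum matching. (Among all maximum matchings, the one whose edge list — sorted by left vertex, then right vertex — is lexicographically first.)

Lex-smallest maximum matching: {(1,4), (2,8), (3,0), (7,10), (9,17), (11,5), (19,13)}

|M| = 7 (so the lex-smallest maximum matching has 7 edges)
process left vertices in ascending order; for each, take the smallest-labelled available neighbour that still permits 7 edges overall, or leave it unmatched if none does
lex-smallest matching: {1-4, 2-8, 3-0, 7-10, 9-17, 11-5, 19-13}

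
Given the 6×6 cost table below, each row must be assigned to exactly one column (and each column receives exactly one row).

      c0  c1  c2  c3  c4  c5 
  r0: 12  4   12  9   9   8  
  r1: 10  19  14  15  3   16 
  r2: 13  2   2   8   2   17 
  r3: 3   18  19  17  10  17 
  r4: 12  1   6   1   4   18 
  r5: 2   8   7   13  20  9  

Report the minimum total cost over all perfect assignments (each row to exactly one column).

optimal assignment: row0→col1 (cost 4), row1→col4 (cost 3), row2→col2 (cost 2), row3→col0 (cost 3), row4→col3 (cost 1), row5→col5 (cost 9)
total = 4 + 3 + 2 + 3 + 1 + 9 = 22

Minimum assignment cost: 22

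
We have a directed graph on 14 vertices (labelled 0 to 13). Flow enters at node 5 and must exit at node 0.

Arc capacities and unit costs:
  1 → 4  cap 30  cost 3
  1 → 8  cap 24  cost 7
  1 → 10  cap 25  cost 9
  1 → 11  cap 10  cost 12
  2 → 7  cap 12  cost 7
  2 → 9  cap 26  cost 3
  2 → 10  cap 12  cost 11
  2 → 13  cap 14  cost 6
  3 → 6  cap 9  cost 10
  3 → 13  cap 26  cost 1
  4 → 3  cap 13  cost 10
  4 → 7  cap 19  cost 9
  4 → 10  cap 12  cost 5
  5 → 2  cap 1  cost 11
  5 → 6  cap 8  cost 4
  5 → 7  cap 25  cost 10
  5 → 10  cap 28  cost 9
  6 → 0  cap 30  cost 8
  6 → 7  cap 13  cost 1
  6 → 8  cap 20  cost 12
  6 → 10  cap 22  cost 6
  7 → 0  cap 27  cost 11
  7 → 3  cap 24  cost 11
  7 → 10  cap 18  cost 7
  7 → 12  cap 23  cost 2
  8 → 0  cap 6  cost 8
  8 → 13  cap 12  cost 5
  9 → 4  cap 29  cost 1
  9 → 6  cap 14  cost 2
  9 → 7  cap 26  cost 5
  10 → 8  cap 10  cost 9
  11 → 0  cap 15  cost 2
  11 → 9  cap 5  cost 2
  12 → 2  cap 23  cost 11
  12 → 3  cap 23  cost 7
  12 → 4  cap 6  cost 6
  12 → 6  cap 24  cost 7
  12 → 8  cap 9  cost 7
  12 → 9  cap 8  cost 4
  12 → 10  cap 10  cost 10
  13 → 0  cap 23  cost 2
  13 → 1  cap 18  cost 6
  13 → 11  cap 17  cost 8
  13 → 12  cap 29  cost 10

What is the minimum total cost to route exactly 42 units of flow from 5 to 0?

shortest-cost path #1: 5→6→0 push 8 @ unit cost 12 (adds 96)
shortest-cost path #2: 5→2→13→0 push 1 @ unit cost 19 (adds 19)
shortest-cost path #3: 5→7→0 push 25 @ unit cost 21 (adds 525)
shortest-cost path #4: 5→10→8→13→0 push 8 @ unit cost 25 (adds 200)
total cost = 840

Minimum cost for 42 units: 840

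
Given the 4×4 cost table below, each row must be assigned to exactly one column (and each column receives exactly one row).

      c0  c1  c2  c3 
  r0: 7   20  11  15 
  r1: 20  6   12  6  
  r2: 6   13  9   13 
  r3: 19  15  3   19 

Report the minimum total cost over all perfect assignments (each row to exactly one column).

Minimum assignment cost: 29

one of 2 optimal assignments: row0→col0 (cost 7), row1→col1 (cost 6), row2→col3 (cost 13), row3→col2 (cost 3)
total = 7 + 6 + 13 + 3 = 29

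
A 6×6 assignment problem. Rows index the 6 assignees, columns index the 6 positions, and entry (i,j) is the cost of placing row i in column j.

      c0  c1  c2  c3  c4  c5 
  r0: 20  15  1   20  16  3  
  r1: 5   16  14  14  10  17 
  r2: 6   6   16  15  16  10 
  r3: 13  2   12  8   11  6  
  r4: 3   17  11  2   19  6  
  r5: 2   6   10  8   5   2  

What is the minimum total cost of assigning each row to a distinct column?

optimal assignment: row0→col2 (cost 1), row1→col4 (cost 10), row2→col0 (cost 6), row3→col1 (cost 2), row4→col3 (cost 2), row5→col5 (cost 2)
total = 1 + 10 + 6 + 2 + 2 + 2 = 23

Minimum assignment cost: 23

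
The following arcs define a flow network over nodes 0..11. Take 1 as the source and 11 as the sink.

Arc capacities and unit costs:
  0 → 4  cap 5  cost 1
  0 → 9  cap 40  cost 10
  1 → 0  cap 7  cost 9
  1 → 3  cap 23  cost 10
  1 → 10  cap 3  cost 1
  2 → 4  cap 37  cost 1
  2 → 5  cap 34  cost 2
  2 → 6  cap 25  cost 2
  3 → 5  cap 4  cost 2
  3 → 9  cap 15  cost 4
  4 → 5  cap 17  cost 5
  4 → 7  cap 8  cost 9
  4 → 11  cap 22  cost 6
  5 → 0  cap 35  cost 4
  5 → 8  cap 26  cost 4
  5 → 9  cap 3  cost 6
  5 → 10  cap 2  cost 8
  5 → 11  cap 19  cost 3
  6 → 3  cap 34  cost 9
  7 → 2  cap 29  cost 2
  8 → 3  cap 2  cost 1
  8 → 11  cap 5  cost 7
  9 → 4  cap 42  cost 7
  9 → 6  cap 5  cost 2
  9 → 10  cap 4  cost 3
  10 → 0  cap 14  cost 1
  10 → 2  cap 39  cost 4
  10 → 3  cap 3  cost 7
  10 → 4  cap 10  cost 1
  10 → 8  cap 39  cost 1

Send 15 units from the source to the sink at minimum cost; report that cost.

Minimum cost for 15 units: 236

shortest-cost path #1: 1→10→4→11 push 3 @ unit cost 8 (adds 24)
shortest-cost path #2: 1→3→5→11 push 4 @ unit cost 15 (adds 60)
shortest-cost path #3: 1→0→4→11 push 5 @ unit cost 16 (adds 80)
shortest-cost path #4: 1→3→9→10→4→11 push 3 @ unit cost 24 (adds 72)
total cost = 236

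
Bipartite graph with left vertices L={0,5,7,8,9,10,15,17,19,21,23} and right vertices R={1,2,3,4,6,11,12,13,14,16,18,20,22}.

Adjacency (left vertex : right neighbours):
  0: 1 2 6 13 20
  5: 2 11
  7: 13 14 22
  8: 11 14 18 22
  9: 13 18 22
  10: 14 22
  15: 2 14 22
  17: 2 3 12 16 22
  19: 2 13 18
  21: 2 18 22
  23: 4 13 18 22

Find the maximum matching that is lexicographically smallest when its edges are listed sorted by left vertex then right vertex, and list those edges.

Lex-smallest maximum matching: {(0,1), (5,2), (7,13), (8,11), (9,18), (10,14), (15,22), (17,3), (23,4)}

|M| = 9 (so the lex-smallest maximum matching has 9 edges)
process left vertices in ascending order; for each, take the smallest-labelled available neighbour that still permits 9 edges overall, or leave it unmatched if none does
lex-smallest matching: {0-1, 5-2, 7-13, 8-11, 9-18, 10-14, 15-22, 17-3, 23-4}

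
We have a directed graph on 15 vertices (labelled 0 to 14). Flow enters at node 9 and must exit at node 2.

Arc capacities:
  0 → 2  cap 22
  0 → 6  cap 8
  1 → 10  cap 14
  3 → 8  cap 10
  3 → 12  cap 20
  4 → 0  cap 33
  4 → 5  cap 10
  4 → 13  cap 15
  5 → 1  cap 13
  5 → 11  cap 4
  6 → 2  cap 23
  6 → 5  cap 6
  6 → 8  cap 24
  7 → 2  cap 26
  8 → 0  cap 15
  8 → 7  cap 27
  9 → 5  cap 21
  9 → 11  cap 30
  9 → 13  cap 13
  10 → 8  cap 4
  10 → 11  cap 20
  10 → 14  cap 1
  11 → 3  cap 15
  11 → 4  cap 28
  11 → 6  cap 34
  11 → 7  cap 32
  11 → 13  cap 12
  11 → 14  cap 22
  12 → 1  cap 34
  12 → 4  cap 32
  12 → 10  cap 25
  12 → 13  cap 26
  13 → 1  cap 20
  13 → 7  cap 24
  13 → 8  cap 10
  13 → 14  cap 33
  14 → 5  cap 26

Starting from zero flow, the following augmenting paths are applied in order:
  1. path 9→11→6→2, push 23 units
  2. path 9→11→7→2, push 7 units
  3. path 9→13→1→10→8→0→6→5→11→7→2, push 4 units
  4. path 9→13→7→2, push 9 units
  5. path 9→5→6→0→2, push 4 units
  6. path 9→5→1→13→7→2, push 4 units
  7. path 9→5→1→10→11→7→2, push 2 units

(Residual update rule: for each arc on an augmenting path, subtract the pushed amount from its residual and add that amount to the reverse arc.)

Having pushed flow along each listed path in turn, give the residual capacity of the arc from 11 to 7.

Residual capacity of (11,7): 19

after path 1 (9→11→6→2, push 23): res(11,7)=32
after path 2 (9→11→7→2, push 7): res(11,7)=25
after path 3 (9→13→1→10→8→0→6→5→11→7→2, push 4): res(11,7)=21
after path 4 (9→13→7→2, push 9): res(11,7)=21
after path 5 (9→5→6→0→2, push 4): res(11,7)=21
after path 6 (9→5→1→13→7→2, push 4): res(11,7)=21
after path 7 (9→5→1→10→11→7→2, push 2): res(11,7)=19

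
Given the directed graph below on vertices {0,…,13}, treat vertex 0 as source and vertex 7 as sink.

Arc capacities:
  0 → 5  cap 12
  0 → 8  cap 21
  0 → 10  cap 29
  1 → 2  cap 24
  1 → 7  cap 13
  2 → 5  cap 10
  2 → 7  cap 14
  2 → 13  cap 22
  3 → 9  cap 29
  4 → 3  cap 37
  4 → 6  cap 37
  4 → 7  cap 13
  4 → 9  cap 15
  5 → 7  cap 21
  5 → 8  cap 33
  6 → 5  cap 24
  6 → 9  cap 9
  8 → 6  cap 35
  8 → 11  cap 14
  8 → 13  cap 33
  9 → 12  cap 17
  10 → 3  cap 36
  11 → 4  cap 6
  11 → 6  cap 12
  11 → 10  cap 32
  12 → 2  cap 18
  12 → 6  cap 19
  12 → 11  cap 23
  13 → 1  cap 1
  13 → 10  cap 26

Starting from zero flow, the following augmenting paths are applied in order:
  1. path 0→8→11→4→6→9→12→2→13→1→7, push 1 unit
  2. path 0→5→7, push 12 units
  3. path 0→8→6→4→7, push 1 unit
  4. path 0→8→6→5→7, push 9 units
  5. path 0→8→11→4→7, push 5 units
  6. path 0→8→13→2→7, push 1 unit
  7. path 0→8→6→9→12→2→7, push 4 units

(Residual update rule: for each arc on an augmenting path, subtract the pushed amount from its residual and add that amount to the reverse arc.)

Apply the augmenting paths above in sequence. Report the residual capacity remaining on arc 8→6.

Residual capacity of (8,6): 21

after path 1 (0→8→11→4→6→9→12→2→13→1→7, push 1): res(8,6)=35
after path 2 (0→5→7, push 12): res(8,6)=35
after path 3 (0→8→6→4→7, push 1): res(8,6)=34
after path 4 (0→8→6→5→7, push 9): res(8,6)=25
after path 5 (0→8→11→4→7, push 5): res(8,6)=25
after path 6 (0→8→13→2→7, push 1): res(8,6)=25
after path 7 (0→8→6→9→12→2→7, push 4): res(8,6)=21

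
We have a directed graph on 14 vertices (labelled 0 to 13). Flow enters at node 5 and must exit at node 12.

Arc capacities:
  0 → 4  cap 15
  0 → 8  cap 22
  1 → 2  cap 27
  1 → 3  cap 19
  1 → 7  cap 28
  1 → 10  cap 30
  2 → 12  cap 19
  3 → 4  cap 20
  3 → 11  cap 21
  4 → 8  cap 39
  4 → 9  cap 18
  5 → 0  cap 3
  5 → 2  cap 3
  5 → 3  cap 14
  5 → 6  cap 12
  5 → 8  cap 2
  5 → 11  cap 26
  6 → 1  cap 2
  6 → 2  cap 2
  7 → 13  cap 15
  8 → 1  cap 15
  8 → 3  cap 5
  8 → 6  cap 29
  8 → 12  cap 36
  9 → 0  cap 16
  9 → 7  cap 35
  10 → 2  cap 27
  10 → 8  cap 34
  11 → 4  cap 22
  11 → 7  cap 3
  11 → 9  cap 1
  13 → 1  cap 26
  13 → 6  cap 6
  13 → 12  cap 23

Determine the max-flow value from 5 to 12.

Maximum flow value: 52

augment #1: 5→2→12 bottleneck 3, total now 3
augment #2: 5→8→12 bottleneck 2, total now 5
augment #3: 5→0→8→12 bottleneck 3, total now 8
augment #4: 5→6→2→12 bottleneck 2, total now 10
augment #5: 5→3→4→8→12 bottleneck 14, total now 24
augment #6: 5→6→1→2→12 bottleneck 2, total now 26
augment #7: 5→11→4→8→12 bottleneck 17, total now 43
augment #8: 5→11→7→13→12 bottleneck 3, total now 46
augment #9: 5→11→9→7→13→12 bottleneck 1, total now 47
augment #10: 5→11→4→8→1→2→12 bottleneck 5, total now 52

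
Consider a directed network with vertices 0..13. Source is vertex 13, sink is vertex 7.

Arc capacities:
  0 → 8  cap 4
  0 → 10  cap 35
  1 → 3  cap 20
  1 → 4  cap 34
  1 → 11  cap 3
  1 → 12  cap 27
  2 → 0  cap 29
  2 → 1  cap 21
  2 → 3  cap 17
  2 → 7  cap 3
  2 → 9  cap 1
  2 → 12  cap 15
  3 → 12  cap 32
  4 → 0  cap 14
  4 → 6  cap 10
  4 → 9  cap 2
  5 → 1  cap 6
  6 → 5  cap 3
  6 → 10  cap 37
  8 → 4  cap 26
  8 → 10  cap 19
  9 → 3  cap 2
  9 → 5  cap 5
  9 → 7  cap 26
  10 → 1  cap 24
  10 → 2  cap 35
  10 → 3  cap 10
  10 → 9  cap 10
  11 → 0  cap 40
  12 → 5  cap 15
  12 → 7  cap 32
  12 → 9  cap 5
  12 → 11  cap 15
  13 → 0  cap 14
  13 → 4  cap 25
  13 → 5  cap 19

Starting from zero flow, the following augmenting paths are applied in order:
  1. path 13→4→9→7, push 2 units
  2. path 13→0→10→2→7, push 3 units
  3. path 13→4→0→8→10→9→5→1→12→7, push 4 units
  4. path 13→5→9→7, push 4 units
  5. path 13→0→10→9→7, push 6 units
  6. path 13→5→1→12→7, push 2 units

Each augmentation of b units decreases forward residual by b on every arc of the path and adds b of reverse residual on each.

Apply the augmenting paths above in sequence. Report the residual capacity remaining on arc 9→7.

Residual capacity of (9,7): 14

after path 1 (13→4→9→7, push 2): res(9,7)=24
after path 2 (13→0→10→2→7, push 3): res(9,7)=24
after path 3 (13→4→0→8→10→9→5→1→12→7, push 4): res(9,7)=24
after path 4 (13→5→9→7, push 4): res(9,7)=20
after path 5 (13→0→10→9→7, push 6): res(9,7)=14
after path 6 (13→5→1→12→7, push 2): res(9,7)=14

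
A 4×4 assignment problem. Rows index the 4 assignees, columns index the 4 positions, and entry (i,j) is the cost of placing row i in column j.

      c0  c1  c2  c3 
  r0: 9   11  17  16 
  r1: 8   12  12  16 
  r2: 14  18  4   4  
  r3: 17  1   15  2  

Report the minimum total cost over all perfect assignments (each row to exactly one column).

Minimum assignment cost: 25

optimal assignment: row0→col1 (cost 11), row1→col0 (cost 8), row2→col2 (cost 4), row3→col3 (cost 2)
total = 11 + 8 + 4 + 2 = 25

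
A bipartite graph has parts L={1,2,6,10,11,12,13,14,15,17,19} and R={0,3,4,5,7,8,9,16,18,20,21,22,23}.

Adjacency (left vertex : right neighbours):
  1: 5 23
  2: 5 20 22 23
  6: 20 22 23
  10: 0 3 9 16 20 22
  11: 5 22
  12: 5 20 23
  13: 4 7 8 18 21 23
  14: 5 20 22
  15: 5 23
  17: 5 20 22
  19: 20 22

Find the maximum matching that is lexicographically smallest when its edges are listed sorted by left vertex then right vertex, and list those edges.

Lex-smallest maximum matching: {(1,5), (2,20), (6,22), (10,0), (12,23), (13,4)}

|M| = 6 (so the lex-smallest maximum matching has 6 edges)
process left vertices in ascending order; for each, take the smallest-labelled available neighbour that still permits 6 edges overall, or leave it unmatched if none does
lex-smallest matching: {1-5, 2-20, 6-22, 10-0, 12-23, 13-4}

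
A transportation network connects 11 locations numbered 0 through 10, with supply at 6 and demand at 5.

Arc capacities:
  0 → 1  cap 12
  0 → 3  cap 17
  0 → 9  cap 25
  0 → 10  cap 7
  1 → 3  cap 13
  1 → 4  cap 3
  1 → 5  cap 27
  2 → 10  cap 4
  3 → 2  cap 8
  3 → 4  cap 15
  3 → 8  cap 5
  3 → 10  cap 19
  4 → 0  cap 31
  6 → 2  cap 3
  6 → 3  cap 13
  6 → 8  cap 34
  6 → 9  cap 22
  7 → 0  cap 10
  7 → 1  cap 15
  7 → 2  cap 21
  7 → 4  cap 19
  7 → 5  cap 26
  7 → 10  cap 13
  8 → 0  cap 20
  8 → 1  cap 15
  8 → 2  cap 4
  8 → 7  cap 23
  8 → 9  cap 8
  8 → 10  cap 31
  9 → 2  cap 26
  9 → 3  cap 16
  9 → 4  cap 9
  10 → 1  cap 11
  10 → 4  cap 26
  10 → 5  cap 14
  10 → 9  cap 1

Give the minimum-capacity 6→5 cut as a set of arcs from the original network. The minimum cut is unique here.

augment #1: 6→2→10→5 push 3
augment #2: 6→3→10→5 push 11
augment #3: 6→8→1→5 push 15
augment #4: 6→8→7→5 push 19
augment #5: 6→3→8→7→5 push 2
augment #6: 6→9→2→10→1→5 push 1
augment #7: 6→9→3→8→7→5 push 2
augment #8: 6→9→3→10→1→5 push 8
augment #9: 6→9→4→0→1→5 push 3
max flow = 64; residual-reachable set from 6 gives S-side
cut edges (S→T): {(1,5), (8,7), (10,5)} total cap 64

Min-cut arcs: {(1,5), (8,7), (10,5)} (total capacity 64)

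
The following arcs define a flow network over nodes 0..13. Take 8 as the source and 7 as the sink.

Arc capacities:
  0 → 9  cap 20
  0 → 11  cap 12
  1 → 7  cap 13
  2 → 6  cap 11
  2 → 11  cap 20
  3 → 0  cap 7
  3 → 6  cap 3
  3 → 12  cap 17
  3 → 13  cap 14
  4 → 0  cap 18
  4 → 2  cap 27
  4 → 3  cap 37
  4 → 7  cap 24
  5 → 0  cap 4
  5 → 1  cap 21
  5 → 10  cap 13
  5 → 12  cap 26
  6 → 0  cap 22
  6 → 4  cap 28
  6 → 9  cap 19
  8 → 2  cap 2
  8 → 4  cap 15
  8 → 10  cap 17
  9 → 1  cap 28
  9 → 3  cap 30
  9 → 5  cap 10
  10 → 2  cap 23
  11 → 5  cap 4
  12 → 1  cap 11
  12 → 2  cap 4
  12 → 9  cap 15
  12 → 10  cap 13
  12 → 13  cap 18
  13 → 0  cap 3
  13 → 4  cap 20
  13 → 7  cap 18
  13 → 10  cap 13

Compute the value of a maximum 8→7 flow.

Maximum flow value: 30

augment #1: 8→4→7 bottleneck 15, total now 15
augment #2: 8→2→6→4→7 bottleneck 2, total now 17
augment #3: 8→10→2→6→4→7 bottleneck 7, total now 24
augment #4: 8→10→2→6→9→1→7 bottleneck 2, total now 26
augment #5: 8→10→2→11→5→1→7 bottleneck 4, total now 30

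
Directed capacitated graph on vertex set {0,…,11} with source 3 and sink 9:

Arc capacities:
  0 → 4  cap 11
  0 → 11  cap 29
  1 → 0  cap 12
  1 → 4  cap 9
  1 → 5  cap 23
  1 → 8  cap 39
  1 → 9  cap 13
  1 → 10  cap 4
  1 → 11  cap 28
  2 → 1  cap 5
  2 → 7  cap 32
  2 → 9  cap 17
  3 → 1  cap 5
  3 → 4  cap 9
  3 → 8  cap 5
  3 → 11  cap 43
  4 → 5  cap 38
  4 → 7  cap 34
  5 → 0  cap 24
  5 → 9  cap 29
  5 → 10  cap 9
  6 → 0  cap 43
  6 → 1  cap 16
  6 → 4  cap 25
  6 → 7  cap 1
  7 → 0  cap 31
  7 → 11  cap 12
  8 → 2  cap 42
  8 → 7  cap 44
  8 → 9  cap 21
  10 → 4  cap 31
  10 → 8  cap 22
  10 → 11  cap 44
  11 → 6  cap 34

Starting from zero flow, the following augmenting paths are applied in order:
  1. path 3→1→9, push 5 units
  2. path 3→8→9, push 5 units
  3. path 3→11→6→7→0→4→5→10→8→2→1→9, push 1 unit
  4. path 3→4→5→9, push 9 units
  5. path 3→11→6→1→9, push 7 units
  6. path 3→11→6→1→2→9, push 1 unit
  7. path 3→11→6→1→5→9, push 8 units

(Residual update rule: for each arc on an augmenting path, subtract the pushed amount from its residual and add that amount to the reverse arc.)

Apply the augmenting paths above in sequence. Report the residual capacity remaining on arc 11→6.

after path 1 (3→1→9, push 5): res(11,6)=34
after path 2 (3→8→9, push 5): res(11,6)=34
after path 3 (3→11→6→7→0→4→5→10→8→2→1→9, push 1): res(11,6)=33
after path 4 (3→4→5→9, push 9): res(11,6)=33
after path 5 (3→11→6→1→9, push 7): res(11,6)=26
after path 6 (3→11→6→1→2→9, push 1): res(11,6)=25
after path 7 (3→11→6→1→5→9, push 8): res(11,6)=17

Residual capacity of (11,6): 17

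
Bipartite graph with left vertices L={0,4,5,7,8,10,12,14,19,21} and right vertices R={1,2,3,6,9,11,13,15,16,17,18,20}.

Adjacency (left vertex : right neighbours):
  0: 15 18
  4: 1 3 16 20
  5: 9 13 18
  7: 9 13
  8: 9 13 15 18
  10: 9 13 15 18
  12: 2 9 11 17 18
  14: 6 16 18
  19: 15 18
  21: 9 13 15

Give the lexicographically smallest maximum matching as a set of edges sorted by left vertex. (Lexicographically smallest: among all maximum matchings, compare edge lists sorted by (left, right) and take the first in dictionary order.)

|M| = 7 (so the lex-smallest maximum matching has 7 edges)
process left vertices in ascending order; for each, take the smallest-labelled available neighbour that still permits 7 edges overall, or leave it unmatched if none does
lex-smallest matching: {0-15, 4-1, 5-9, 7-13, 8-18, 12-2, 14-6}

Lex-smallest maximum matching: {(0,15), (4,1), (5,9), (7,13), (8,18), (12,2), (14,6)}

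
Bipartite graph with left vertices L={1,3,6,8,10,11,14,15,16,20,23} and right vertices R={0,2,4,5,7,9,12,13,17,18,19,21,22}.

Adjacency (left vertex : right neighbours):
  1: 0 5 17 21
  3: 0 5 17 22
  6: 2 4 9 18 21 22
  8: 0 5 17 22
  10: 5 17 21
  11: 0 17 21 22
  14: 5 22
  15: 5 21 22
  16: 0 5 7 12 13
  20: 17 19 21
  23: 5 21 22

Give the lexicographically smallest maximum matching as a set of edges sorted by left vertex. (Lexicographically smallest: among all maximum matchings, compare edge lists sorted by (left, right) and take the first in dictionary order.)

Lex-smallest maximum matching: {(1,0), (3,5), (6,2), (8,17), (10,21), (11,22), (16,7), (20,19)}

|M| = 8 (so the lex-smallest maximum matching has 8 edges)
process left vertices in ascending order; for each, take the smallest-labelled available neighbour that still permits 8 edges overall, or leave it unmatched if none does
lex-smallest matching: {1-0, 3-5, 6-2, 8-17, 10-21, 11-22, 16-7, 20-19}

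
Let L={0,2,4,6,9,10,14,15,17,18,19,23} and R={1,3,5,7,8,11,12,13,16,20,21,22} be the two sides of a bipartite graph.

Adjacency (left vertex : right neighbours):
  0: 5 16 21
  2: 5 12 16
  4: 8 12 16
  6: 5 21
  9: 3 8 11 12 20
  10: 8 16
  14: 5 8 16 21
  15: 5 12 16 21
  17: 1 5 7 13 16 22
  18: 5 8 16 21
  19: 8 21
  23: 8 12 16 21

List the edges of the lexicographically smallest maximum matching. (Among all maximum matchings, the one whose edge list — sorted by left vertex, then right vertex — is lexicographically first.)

|M| = 7 (so the lex-smallest maximum matching has 7 edges)
process left vertices in ascending order; for each, take the smallest-labelled available neighbour that still permits 7 edges overall, or leave it unmatched if none does
lex-smallest matching: {0-5, 2-12, 4-8, 6-21, 9-3, 10-16, 17-1}

Lex-smallest maximum matching: {(0,5), (2,12), (4,8), (6,21), (9,3), (10,16), (17,1)}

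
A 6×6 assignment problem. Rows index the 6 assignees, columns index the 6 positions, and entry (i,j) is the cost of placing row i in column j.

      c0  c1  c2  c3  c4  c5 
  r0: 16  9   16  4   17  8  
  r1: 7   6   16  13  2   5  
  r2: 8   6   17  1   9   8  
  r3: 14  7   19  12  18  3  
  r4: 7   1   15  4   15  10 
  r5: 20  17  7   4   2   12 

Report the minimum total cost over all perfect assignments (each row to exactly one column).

optimal assignment: row0→col3 (cost 4), row1→col4 (cost 2), row2→col0 (cost 8), row3→col5 (cost 3), row4→col1 (cost 1), row5→col2 (cost 7)
total = 4 + 2 + 8 + 3 + 1 + 7 = 25

Minimum assignment cost: 25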